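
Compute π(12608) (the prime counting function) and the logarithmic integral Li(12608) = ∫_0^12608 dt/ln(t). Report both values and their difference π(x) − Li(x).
π(12608) = 1505;  Li(12608) ≈ 1525.66;  π(x) − Li(x) ≈ -20.66.

Direct count of primes ≤ 12608 gives π(12608) = 1505. Numerical evaluation of the logarithmic integral gives Li(12608) ≈ 1525.66. The difference π(x) − Li(x) ≈ -20.66 is typically negative for small/moderate x (Li(x) overestimates), though Littlewood's theorem shows this sign changes infinitely often.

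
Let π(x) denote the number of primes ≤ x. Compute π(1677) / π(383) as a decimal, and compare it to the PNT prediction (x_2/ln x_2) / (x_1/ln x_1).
π(1677)/π(383) = 263/76 ≈ 3.4605;  PNT prediction ≈ 3.5077.

π(383) = 76 and π(1677) = 263, so π(1677)/π(383) ≈ 3.4605. The PNT-predicted ratio is (1677/ln(1677)) / (383/ln(383)) ≈ 3.5077. The two agree to within a few percent, as expected.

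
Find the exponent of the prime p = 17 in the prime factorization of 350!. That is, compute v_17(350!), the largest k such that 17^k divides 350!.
v_17(350!) = 21

Legendre's formula: v_p(n!) = Σ_{k ≥ 1} ⌊n / p^k⌋. For p = 17, n = 350, the terms are:
  ⌊350/17^1⌋ = ⌊350/17⌋ = 20
  ⌊350/17^2⌋ = ⌊350/289⌋ = 1
(the next term ⌊350/17^3⌋ = 0, terminating the sum). Summing: v_17(350!) = 20 + 1 = 21.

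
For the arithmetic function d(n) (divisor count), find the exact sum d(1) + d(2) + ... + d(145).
Σ_{n ≤ 145} d(n) = 750

Compute d(n) for each 1 ≤ n ≤ 145: d(1) = 1, d(2) = 2, d(3) = 2, d(4) = 3, d(5) = 2, d(6) = 4, d(7) = 2, d(8) = 4, d(9) = 3, d(10) = 4, d(11) = 2, d(12) = 6, d(13) = 2, d(14) = 4, d(15) = 4, d(16) = 5, d(17) = 2, d(18) = 6, d(19) = 2, d(20) = 6, d(21) = 4, d(22) = 4, d(23) = 2, d(24) = 8, d(25) = 3, d(26) = 4, d(27) = 4, d(28) = 6, d(29) = 2, d(30) = 8, d(31) = 2, d(32) = 6, d(33) = 4, d(34) = 4, d(35) = 4, d(36) = 9, d(37) = 2, d(38) = 4, d(39) = 4, d(40) = 8, d(41) = 2, d(42) = 8, d(43) = 2, d(44) = 6, d(45) = 6, d(46) = 4, d(47) = 2, d(48) = 10, d(49) = 3, d(50) = 6, d(51) = 4, d(52) = 6, d(53) = 2, d(54) = 8, d(55) = 4, d(56) = 8, d(57) = 4, d(58) = 4, d(59) = 2, d(60) = 12, d(61) = 2, d(62) = 4, d(63) = 6, d(64) = 7, d(65) = 4, d(66) = 8, d(67) = 2, d(68) = 6, d(69) = 4, d(70) = 8, d(71) = 2, d(72) = 12, d(73) = 2, d(74) = 4, d(75) = 6, d(76) = 6, d(77) = 4, d(78) = 8, d(79) = 2, d(80) = 10, d(81) = 5, d(82) = 4, d(83) = 2, d(84) = 12, d(85) = 4, d(86) = 4, d(87) = 4, d(88) = 8, d(89) = 2, d(90) = 12, d(91) = 4, d(92) = 6, d(93) = 4, d(94) = 4, d(95) = 4, d(96) = 12, d(97) = 2, d(98) = 6, d(99) = 6, d(100) = 9, d(101) = 2, d(102) = 8, d(103) = 2, d(104) = 8, d(105) = 8, d(106) = 4, d(107) = 2, d(108) = 12, d(109) = 2, d(110) = 8, d(111) = 4, d(112) = 10, d(113) = 2, d(114) = 8, d(115) = 4, d(116) = 6, d(117) = 6, d(118) = 4, d(119) = 4, d(120) = 16, d(121) = 3, d(122) = 4, d(123) = 4, d(124) = 6, d(125) = 4, d(126) = 12, d(127) = 2, d(128) = 8, d(129) = 4, d(130) = 8, d(131) = 2, d(132) = 12, d(133) = 4, d(134) = 4, d(135) = 8, d(136) = 8, d(137) = 2, d(138) = 8, d(139) = 2, d(140) = 12, d(141) = 4, d(142) = 4, d(143) = 4, d(144) = 15, d(145) = 4. Summing all 145 values: 750. (Dirichlet's divisor formula: Σ_{n ≤ x} d(n) = x ln(x) + (2γ − 1) x + O(√x). For x = 145, the asymptotic estimate is ≈ 744.02.)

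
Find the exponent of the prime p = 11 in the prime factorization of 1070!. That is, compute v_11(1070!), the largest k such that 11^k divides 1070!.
v_11(1070!) = 105

Legendre's formula: v_p(n!) = Σ_{k ≥ 1} ⌊n / p^k⌋. For p = 11, n = 1070, the terms are:
  ⌊1070/11^1⌋ = ⌊1070/11⌋ = 97
  ⌊1070/11^2⌋ = ⌊1070/121⌋ = 8
(the next term ⌊1070/11^3⌋ = 0, terminating the sum). Summing: v_11(1070!) = 97 + 8 = 105.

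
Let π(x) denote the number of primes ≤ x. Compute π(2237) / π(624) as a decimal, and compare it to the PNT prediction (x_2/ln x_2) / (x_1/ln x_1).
π(2237)/π(624) = 332/114 ≈ 2.9123;  PNT prediction ≈ 2.9915.

π(624) = 114 and π(2237) = 332, so π(2237)/π(624) ≈ 2.9123. The PNT-predicted ratio is (2237/ln(2237)) / (624/ln(624)) ≈ 2.9915. The two agree to within a few percent, as expected.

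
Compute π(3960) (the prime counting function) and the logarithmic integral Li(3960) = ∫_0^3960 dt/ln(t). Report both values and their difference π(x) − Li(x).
π(3960) = 548;  Li(3960) ≈ 560.54;  π(x) − Li(x) ≈ -12.54.

Direct count of primes ≤ 3960 gives π(3960) = 548. Numerical evaluation of the logarithmic integral gives Li(3960) ≈ 560.54. The difference π(x) − Li(x) ≈ -12.54 is typically negative for small/moderate x (Li(x) overestimates), though Littlewood's theorem shows this sign changes infinitely often.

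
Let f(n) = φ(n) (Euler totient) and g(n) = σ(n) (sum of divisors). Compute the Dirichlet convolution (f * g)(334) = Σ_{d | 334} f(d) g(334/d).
(φ * σ)(334) = 1336

Divisors of 334: [1, 2, 167, 334]. For each d | 334:
  d = 1: φ(1) · σ(334/1) = 1 · 504 = 504
  d = 2: φ(2) · σ(334/2) = 1 · 168 = 168
  d = 167: φ(167) · σ(334/167) = 166 · 3 = 498
  d = 334: φ(334) · σ(334/334) = 166 · 1 = 166
Summing: (φ * σ)(334) = 504 + 168 + 498 + 166 = 1336.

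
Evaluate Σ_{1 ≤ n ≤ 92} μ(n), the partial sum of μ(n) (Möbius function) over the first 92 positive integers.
Σ_{n ≤ 92} μ(n) = -1

Compute μ(n) for each 1 ≤ n ≤ 92: μ(1) = 1, μ(2) = -1, μ(3) = -1, μ(4) = 0, μ(5) = -1, μ(6) = 1, μ(7) = -1, μ(8) = 0, μ(9) = 0, μ(10) = 1, μ(11) = -1, μ(12) = 0, μ(13) = -1, μ(14) = 1, μ(15) = 1, μ(16) = 0, μ(17) = -1, μ(18) = 0, μ(19) = -1, μ(20) = 0, μ(21) = 1, μ(22) = 1, μ(23) = -1, μ(24) = 0, μ(25) = 0, μ(26) = 1, μ(27) = 0, μ(28) = 0, μ(29) = -1, μ(30) = -1, μ(31) = -1, μ(32) = 0, μ(33) = 1, μ(34) = 1, μ(35) = 1, μ(36) = 0, μ(37) = -1, μ(38) = 1, μ(39) = 1, μ(40) = 0, μ(41) = -1, μ(42) = -1, μ(43) = -1, μ(44) = 0, μ(45) = 0, μ(46) = 1, μ(47) = -1, μ(48) = 0, μ(49) = 0, μ(50) = 0, μ(51) = 1, μ(52) = 0, μ(53) = -1, μ(54) = 0, μ(55) = 1, μ(56) = 0, μ(57) = 1, μ(58) = 1, μ(59) = -1, μ(60) = 0, μ(61) = -1, μ(62) = 1, μ(63) = 0, μ(64) = 0, μ(65) = 1, μ(66) = -1, μ(67) = -1, μ(68) = 0, μ(69) = 1, μ(70) = -1, μ(71) = -1, μ(72) = 0, μ(73) = -1, μ(74) = 1, μ(75) = 0, μ(76) = 0, μ(77) = 1, μ(78) = -1, μ(79) = -1, μ(80) = 0, μ(81) = 0, μ(82) = 1, μ(83) = -1, μ(84) = 0, μ(85) = 1, μ(86) = 1, μ(87) = 1, μ(88) = 0, μ(89) = -1, μ(90) = 0, μ(91) = 1, μ(92) = 0. Summing all 92 values: -1. (Mertens function M(x) = Σ_{n ≤ x} μ(n); on average M(x) should be small (PNT ⟺ M(x) = o(x)).)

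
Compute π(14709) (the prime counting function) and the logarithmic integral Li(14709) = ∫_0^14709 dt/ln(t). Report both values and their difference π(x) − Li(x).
π(14709) = 1720;  Li(14709) ≈ 1746.33;  π(x) − Li(x) ≈ -26.33.

Direct count of primes ≤ 14709 gives π(14709) = 1720. Numerical evaluation of the logarithmic integral gives Li(14709) ≈ 1746.33. The difference π(x) − Li(x) ≈ -26.33 is typically negative for small/moderate x (Li(x) overestimates), though Littlewood's theorem shows this sign changes infinitely often.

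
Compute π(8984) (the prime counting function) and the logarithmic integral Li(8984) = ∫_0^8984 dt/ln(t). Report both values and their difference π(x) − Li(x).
π(8984) = 1116;  Li(8984) ≈ 1135.19;  π(x) − Li(x) ≈ -19.19.

Direct count of primes ≤ 8984 gives π(8984) = 1116. Numerical evaluation of the logarithmic integral gives Li(8984) ≈ 1135.19. The difference π(x) − Li(x) ≈ -19.19 is typically negative for small/moderate x (Li(x) overestimates), though Littlewood's theorem shows this sign changes infinitely often.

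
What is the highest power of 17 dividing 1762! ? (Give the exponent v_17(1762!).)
v_17(1762!) = 109

Legendre's formula: v_p(n!) = Σ_{k ≥ 1} ⌊n / p^k⌋. For p = 17, n = 1762, the terms are:
  ⌊1762/17^1⌋ = ⌊1762/17⌋ = 103
  ⌊1762/17^2⌋ = ⌊1762/289⌋ = 6
(the next term ⌊1762/17^3⌋ = 0, terminating the sum). Summing: v_17(1762!) = 103 + 6 = 109.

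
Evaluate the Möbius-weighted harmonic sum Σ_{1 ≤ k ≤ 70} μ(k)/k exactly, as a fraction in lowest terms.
Σ μ(k)/k = 336338530534578047569/224523472888007630167974

Values of μ(k) for 1 ≤ k ≤ 70: μ(1) = 1, μ(2) = -1, μ(3) = -1, μ(5) = -1, μ(6) = 1, μ(7) = -1, μ(10) = 1, μ(11) = -1, μ(13) = -1, μ(14) = 1, μ(15) = 1, μ(17) = -1, μ(19) = -1, μ(21) = 1, μ(22) = 1, μ(23) = -1, μ(26) = 1, μ(29) = -1, μ(30) = -1, μ(31) = -1, μ(33) = 1, μ(34) = 1, μ(35) = 1, μ(37) = -1, μ(38) = 1, μ(39) = 1, μ(41) = -1, μ(42) = -1, μ(43) = -1, μ(46) = 1, μ(47) = -1, μ(51) = 1, μ(53) = -1, μ(55) = 1, μ(57) = 1, μ(58) = 1, μ(59) = -1, μ(61) = -1, μ(62) = 1, μ(65) = 1, μ(66) = -1, μ(67) = -1, μ(69) = 1, μ(70) = -1, with μ = 0 on non-squarefree integers. Summing μ(k)/k for k where μ(k) ≠ 0 gives 336338530534578047569/224523472888007630167974 ≈ 0.0015. (PNT ⟺ this sum → 0 as n → ∞.)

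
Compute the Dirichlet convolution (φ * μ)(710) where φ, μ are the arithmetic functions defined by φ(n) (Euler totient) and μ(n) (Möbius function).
(φ * μ)(710) = 0

Divisors of 710: [1, 2, 5, 10, 71, 142, 355, 710]. For each d | 710:
  d = 1: φ(1) · μ(710/1) = 1 · -1 = -1
  d = 2: φ(2) · μ(710/2) = 1 · 1 = 1
  d = 5: φ(5) · μ(710/5) = 4 · 1 = 4
  d = 10: φ(10) · μ(710/10) = 4 · -1 = -4
  d = 71: φ(71) · μ(710/71) = 70 · 1 = 70
  d = 142: φ(142) · μ(710/142) = 70 · -1 = -70
  d = 355: φ(355) · μ(710/355) = 280 · -1 = -280
  d = 710: φ(710) · μ(710/710) = 280 · 1 = 280
Summing: (φ * μ)(710) = -1 + 1 + 4 + -4 + 70 + -70 + -280 + 280 = 0.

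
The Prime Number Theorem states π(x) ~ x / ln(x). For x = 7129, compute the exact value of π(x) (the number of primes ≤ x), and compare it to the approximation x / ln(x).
π(7129) = 914;  x/ln(x) ≈ 803.55;  relative error ≈ 12.08%.

Directly count primes up to 7129: π(7129) = 914. The PNT approximation gives 7129/ln(7129) ≈ 7129/8.87193 ≈ 803.55. Relative error (π(x) − x/ln(x)) / π(x) ≈ 12.08%; the approximation is known to undercount slightly (Li(x) is a better estimate).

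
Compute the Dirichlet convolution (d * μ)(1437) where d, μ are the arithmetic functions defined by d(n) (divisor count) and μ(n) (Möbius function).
(d * μ)(1437) = 1

Divisors of 1437: [1, 3, 479, 1437]. For each d | 1437:
  d = 1: d(1) · μ(1437/1) = 1 · 1 = 1
  d = 3: d(3) · μ(1437/3) = 2 · -1 = -2
  d = 479: d(479) · μ(1437/479) = 2 · -1 = -2
  d = 1437: d(1437) · μ(1437/1437) = 4 · 1 = 4
Summing: (d * μ)(1437) = 1 + -2 + -2 + 4 = 1.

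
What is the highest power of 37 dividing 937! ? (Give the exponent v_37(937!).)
v_37(937!) = 25

Legendre's formula: v_p(n!) = Σ_{k ≥ 1} ⌊n / p^k⌋. For p = 37, n = 937, the terms are:
  ⌊937/37^1⌋ = ⌊937/37⌋ = 25
(the next term ⌊937/37^2⌋ = 0, terminating the sum). Summing: v_37(937!) = 25 = 25.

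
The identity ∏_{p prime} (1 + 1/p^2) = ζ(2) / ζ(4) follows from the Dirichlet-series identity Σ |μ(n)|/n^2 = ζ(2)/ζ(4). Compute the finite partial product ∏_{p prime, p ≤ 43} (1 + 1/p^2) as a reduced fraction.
∏ = 783023736407200000000/517444490765057062977

The primes p ≤ 43 are [2, 3, 5, 7, 11, 13, 17, 19, 23, 29, 31, 37, 41, 43]. For each, (1 + 1/p^2) = (p^2 + 1)/p^2. Multiplying these fractions over p ∈ [2, 3, 5, 7, 11, 13, 17, 19, 23, 29, 31, 37, 41, 43] gives 783023736407200000000/517444490765057062977. (In the limit P → ∞ this tends to ζ(2)/ζ(4).)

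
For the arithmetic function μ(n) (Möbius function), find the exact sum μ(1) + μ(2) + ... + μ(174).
Σ_{n ≤ 174} μ(n) = -4

Compute μ(n) for each 1 ≤ n ≤ 174: μ(1) = 1, μ(2) = -1, μ(3) = -1, μ(4) = 0, μ(5) = -1, μ(6) = 1, μ(7) = -1, μ(8) = 0, μ(9) = 0, μ(10) = 1, μ(11) = -1, μ(12) = 0, μ(13) = -1, μ(14) = 1, μ(15) = 1, μ(16) = 0, μ(17) = -1, μ(18) = 0, μ(19) = -1, μ(20) = 0, μ(21) = 1, μ(22) = 1, μ(23) = -1, μ(24) = 0, μ(25) = 0, μ(26) = 1, μ(27) = 0, μ(28) = 0, μ(29) = -1, μ(30) = -1, μ(31) = -1, μ(32) = 0, μ(33) = 1, μ(34) = 1, μ(35) = 1, μ(36) = 0, μ(37) = -1, μ(38) = 1, μ(39) = 1, μ(40) = 0, μ(41) = -1, μ(42) = -1, μ(43) = -1, μ(44) = 0, μ(45) = 0, μ(46) = 1, μ(47) = -1, μ(48) = 0, μ(49) = 0, μ(50) = 0, μ(51) = 1, μ(52) = 0, μ(53) = -1, μ(54) = 0, μ(55) = 1, μ(56) = 0, μ(57) = 1, μ(58) = 1, μ(59) = -1, μ(60) = 0, μ(61) = -1, μ(62) = 1, μ(63) = 0, μ(64) = 0, μ(65) = 1, μ(66) = -1, μ(67) = -1, μ(68) = 0, μ(69) = 1, μ(70) = -1, μ(71) = -1, μ(72) = 0, μ(73) = -1, μ(74) = 1, μ(75) = 0, μ(76) = 0, μ(77) = 1, μ(78) = -1, μ(79) = -1, μ(80) = 0, μ(81) = 0, μ(82) = 1, μ(83) = -1, μ(84) = 0, μ(85) = 1, μ(86) = 1, μ(87) = 1, μ(88) = 0, μ(89) = -1, μ(90) = 0, μ(91) = 1, μ(92) = 0, μ(93) = 1, μ(94) = 1, μ(95) = 1, μ(96) = 0, μ(97) = -1, μ(98) = 0, μ(99) = 0, μ(100) = 0, μ(101) = -1, μ(102) = -1, μ(103) = -1, μ(104) = 0, μ(105) = -1, μ(106) = 1, μ(107) = -1, μ(108) = 0, μ(109) = -1, μ(110) = -1, μ(111) = 1, μ(112) = 0, μ(113) = -1, μ(114) = -1, μ(115) = 1, μ(116) = 0, μ(117) = 0, μ(118) = 1, μ(119) = 1, μ(120) = 0, μ(121) = 0, μ(122) = 1, μ(123) = 1, μ(124) = 0, μ(125) = 0, μ(126) = 0, μ(127) = -1, μ(128) = 0, μ(129) = 1, μ(130) = -1, μ(131) = -1, μ(132) = 0, μ(133) = 1, μ(134) = 1, μ(135) = 0, μ(136) = 0, μ(137) = -1, μ(138) = -1, μ(139) = -1, μ(140) = 0, μ(141) = 1, μ(142) = 1, μ(143) = 1, μ(144) = 0, μ(145) = 1, μ(146) = 1, μ(147) = 0, μ(148) = 0, μ(149) = -1, μ(150) = 0, μ(151) = -1, μ(152) = 0, μ(153) = 0, μ(154) = -1, μ(155) = 1, μ(156) = 0, μ(157) = -1, μ(158) = 1, μ(159) = 1, μ(160) = 0, μ(161) = 1, μ(162) = 0, μ(163) = -1, μ(164) = 0, μ(165) = -1, μ(166) = 1, μ(167) = -1, μ(168) = 0, μ(169) = 0, μ(170) = -1, μ(171) = 0, μ(172) = 0, μ(173) = -1, μ(174) = -1. Summing all 174 values: -4. (Mertens function M(x) = Σ_{n ≤ x} μ(n); on average M(x) should be small (PNT ⟺ M(x) = o(x)).)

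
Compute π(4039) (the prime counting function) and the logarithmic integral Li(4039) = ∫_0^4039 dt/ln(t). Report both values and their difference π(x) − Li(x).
π(4039) = 557;  Li(4039) ≈ 570.06;  π(x) − Li(x) ≈ -13.06.

Direct count of primes ≤ 4039 gives π(4039) = 557. Numerical evaluation of the logarithmic integral gives Li(4039) ≈ 570.06. The difference π(x) − Li(x) ≈ -13.06 is typically negative for small/moderate x (Li(x) overestimates), though Littlewood's theorem shows this sign changes infinitely often.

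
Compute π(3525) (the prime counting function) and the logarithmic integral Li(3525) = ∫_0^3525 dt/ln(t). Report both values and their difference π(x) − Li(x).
π(3525) = 491;  Li(3525) ≈ 507.66;  π(x) − Li(x) ≈ -16.66.

Direct count of primes ≤ 3525 gives π(3525) = 491. Numerical evaluation of the logarithmic integral gives Li(3525) ≈ 507.66. The difference π(x) − Li(x) ≈ -16.66 is typically negative for small/moderate x (Li(x) overestimates), though Littlewood's theorem shows this sign changes infinitely often.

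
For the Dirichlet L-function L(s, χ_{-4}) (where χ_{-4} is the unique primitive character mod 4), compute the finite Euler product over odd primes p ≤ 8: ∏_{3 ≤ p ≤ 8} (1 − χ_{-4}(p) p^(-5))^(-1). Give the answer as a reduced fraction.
∏ = 12762815625/12811998848

The odd primes p ≤ 8 are [3, 5, 7]. For each, χ(p) = 1 if p ≡ 1 mod 4, χ(p) = −1 if p ≡ 3 mod 4. Taking (1 − χ(p)/p^5)^(-1) = p^5/(p^5 − χ(p)): (1 − (-1)/3^5)^(-1) · (1 − (1)/5^5)^(-1) · (1 − (-1)/7^5)^(-1) = 12762815625/12811998848.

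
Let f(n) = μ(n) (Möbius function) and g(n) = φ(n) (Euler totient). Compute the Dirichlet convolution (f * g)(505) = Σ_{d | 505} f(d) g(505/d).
(μ * φ)(505) = 297

Divisors of 505: [1, 5, 101, 505]. For each d | 505:
  d = 1: μ(1) · φ(505/1) = 1 · 400 = 400
  d = 5: μ(5) · φ(505/5) = -1 · 100 = -100
  d = 101: μ(101) · φ(505/101) = -1 · 4 = -4
  d = 505: μ(505) · φ(505/505) = 1 · 1 = 1
Summing: (μ * φ)(505) = 400 + -100 + -4 + 1 = 297.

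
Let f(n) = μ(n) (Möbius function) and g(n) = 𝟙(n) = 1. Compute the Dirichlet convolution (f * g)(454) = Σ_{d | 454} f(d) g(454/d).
(μ * 𝟙)(454) = 0

Divisors of 454: [1, 2, 227, 454]. For each d | 454:
  d = 1: μ(1) · 𝟙(454/1) = 1 · 1 = 1
  d = 2: μ(2) · 𝟙(454/2) = -1 · 1 = -1
  d = 227: μ(227) · 𝟙(454/227) = -1 · 1 = -1
  d = 454: μ(454) · 𝟙(454/454) = 1 · 1 = 1
Summing: (μ * 𝟙)(454) = 1 + -1 + -1 + 1 = 0.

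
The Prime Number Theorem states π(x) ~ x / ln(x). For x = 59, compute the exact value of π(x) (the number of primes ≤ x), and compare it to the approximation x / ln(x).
π(59) = 17;  x/ln(x) ≈ 14.47;  relative error ≈ 14.89%.

Directly count primes up to 59: π(59) = 17. The PNT approximation gives 59/ln(59) ≈ 59/4.07754 ≈ 14.47. Relative error (π(x) − x/ln(x)) / π(x) ≈ 14.89%; the approximation is known to undercount slightly (Li(x) is a better estimate).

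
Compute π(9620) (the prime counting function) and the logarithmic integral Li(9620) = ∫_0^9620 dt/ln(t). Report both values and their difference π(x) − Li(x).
π(9620) = 1187;  Li(9620) ≈ 1204.79;  π(x) − Li(x) ≈ -17.79.

Direct count of primes ≤ 9620 gives π(9620) = 1187. Numerical evaluation of the logarithmic integral gives Li(9620) ≈ 1204.79. The difference π(x) − Li(x) ≈ -17.79 is typically negative for small/moderate x (Li(x) overestimates), though Littlewood's theorem shows this sign changes infinitely often.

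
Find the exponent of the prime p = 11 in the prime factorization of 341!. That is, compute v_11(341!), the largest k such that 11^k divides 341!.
v_11(341!) = 33

Legendre's formula: v_p(n!) = Σ_{k ≥ 1} ⌊n / p^k⌋. For p = 11, n = 341, the terms are:
  ⌊341/11^1⌋ = ⌊341/11⌋ = 31
  ⌊341/11^2⌋ = ⌊341/121⌋ = 2
(the next term ⌊341/11^3⌋ = 0, terminating the sum). Summing: v_11(341!) = 31 + 2 = 33.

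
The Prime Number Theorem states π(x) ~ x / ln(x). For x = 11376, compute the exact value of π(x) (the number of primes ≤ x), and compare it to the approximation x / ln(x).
π(11376) = 1373;  x/ln(x) ≈ 1218.08;  relative error ≈ 11.28%.

Directly count primes up to 11376: π(11376) = 1373. The PNT approximation gives 11376/ln(11376) ≈ 11376/9.33926 ≈ 1218.08. Relative error (π(x) − x/ln(x)) / π(x) ≈ 11.28%; the approximation is known to undercount slightly (Li(x) is a better estimate).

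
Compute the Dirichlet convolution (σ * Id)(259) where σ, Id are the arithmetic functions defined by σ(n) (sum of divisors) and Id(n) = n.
(σ * Id)(259) = 1125

Divisors of 259: [1, 7, 37, 259]. For each d | 259:
  d = 1: σ(1) · Id(259/1) = 1 · 259 = 259
  d = 7: σ(7) · Id(259/7) = 8 · 37 = 296
  d = 37: σ(37) · Id(259/37) = 38 · 7 = 266
  d = 259: σ(259) · Id(259/259) = 304 · 1 = 304
Summing: (σ * Id)(259) = 259 + 296 + 266 + 304 = 1125.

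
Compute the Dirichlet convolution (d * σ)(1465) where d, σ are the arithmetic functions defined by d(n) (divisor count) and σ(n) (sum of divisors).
(d * σ)(1465) = 2368

Divisors of 1465: [1, 5, 293, 1465]. For each d | 1465:
  d = 1: d(1) · σ(1465/1) = 1 · 1764 = 1764
  d = 5: d(5) · σ(1465/5) = 2 · 294 = 588
  d = 293: d(293) · σ(1465/293) = 2 · 6 = 12
  d = 1465: d(1465) · σ(1465/1465) = 4 · 1 = 4
Summing: (d * σ)(1465) = 1764 + 588 + 12 + 4 = 2368.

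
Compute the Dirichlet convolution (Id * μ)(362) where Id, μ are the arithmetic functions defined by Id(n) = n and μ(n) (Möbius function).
(Id * μ)(362) = 180

Divisors of 362: [1, 2, 181, 362]. For each d | 362:
  d = 1: Id(1) · μ(362/1) = 1 · 1 = 1
  d = 2: Id(2) · μ(362/2) = 2 · -1 = -2
  d = 181: Id(181) · μ(362/181) = 181 · -1 = -181
  d = 362: Id(362) · μ(362/362) = 362 · 1 = 362
Summing: (Id * μ)(362) = 1 + -2 + -181 + 362 = 180.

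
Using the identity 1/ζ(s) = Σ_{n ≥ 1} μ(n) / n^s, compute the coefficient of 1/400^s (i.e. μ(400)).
μ(400) = 0

Factor n = 400 = 2^4 · 5^2. μ(n) = 0 if any exponent ≥ 2 (not squarefree); otherwise μ(n) = (−1)^{ω(n)} where ω(n) is the number of distinct prime factors. Applying: μ(400) = 0.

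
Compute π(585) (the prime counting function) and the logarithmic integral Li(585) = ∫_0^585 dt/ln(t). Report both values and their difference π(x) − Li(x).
π(585) = 106;  Li(585) ≈ 115.30;  π(x) − Li(x) ≈ -9.30.

Direct count of primes ≤ 585 gives π(585) = 106. Numerical evaluation of the logarithmic integral gives Li(585) ≈ 115.30. The difference π(x) − Li(x) ≈ -9.30 is typically negative for small/moderate x (Li(x) overestimates), though Littlewood's theorem shows this sign changes infinitely often.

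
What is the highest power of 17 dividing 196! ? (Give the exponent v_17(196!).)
v_17(196!) = 11

Legendre's formula: v_p(n!) = Σ_{k ≥ 1} ⌊n / p^k⌋. For p = 17, n = 196, the terms are:
  ⌊196/17^1⌋ = ⌊196/17⌋ = 11
(the next term ⌊196/17^2⌋ = 0, terminating the sum). Summing: v_17(196!) = 11 = 11.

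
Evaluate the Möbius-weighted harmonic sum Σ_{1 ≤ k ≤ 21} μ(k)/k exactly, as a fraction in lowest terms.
Σ μ(k)/k = -15019/4849845

Values of μ(k) for 1 ≤ k ≤ 21: μ(1) = 1, μ(2) = -1, μ(3) = -1, μ(5) = -1, μ(6) = 1, μ(7) = -1, μ(10) = 1, μ(11) = -1, μ(13) = -1, μ(14) = 1, μ(15) = 1, μ(17) = -1, μ(19) = -1, μ(21) = 1, with μ = 0 on non-squarefree integers. Summing μ(k)/k for k where μ(k) ≠ 0 gives -15019/4849845 ≈ -0.0031. (PNT ⟺ this sum → 0 as n → ∞.)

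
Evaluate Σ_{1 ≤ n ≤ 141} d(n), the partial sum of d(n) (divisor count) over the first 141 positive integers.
Σ_{n ≤ 141} d(n) = 723

Compute d(n) for each 1 ≤ n ≤ 141: d(1) = 1, d(2) = 2, d(3) = 2, d(4) = 3, d(5) = 2, d(6) = 4, d(7) = 2, d(8) = 4, d(9) = 3, d(10) = 4, d(11) = 2, d(12) = 6, d(13) = 2, d(14) = 4, d(15) = 4, d(16) = 5, d(17) = 2, d(18) = 6, d(19) = 2, d(20) = 6, d(21) = 4, d(22) = 4, d(23) = 2, d(24) = 8, d(25) = 3, d(26) = 4, d(27) = 4, d(28) = 6, d(29) = 2, d(30) = 8, d(31) = 2, d(32) = 6, d(33) = 4, d(34) = 4, d(35) = 4, d(36) = 9, d(37) = 2, d(38) = 4, d(39) = 4, d(40) = 8, d(41) = 2, d(42) = 8, d(43) = 2, d(44) = 6, d(45) = 6, d(46) = 4, d(47) = 2, d(48) = 10, d(49) = 3, d(50) = 6, d(51) = 4, d(52) = 6, d(53) = 2, d(54) = 8, d(55) = 4, d(56) = 8, d(57) = 4, d(58) = 4, d(59) = 2, d(60) = 12, d(61) = 2, d(62) = 4, d(63) = 6, d(64) = 7, d(65) = 4, d(66) = 8, d(67) = 2, d(68) = 6, d(69) = 4, d(70) = 8, d(71) = 2, d(72) = 12, d(73) = 2, d(74) = 4, d(75) = 6, d(76) = 6, d(77) = 4, d(78) = 8, d(79) = 2, d(80) = 10, d(81) = 5, d(82) = 4, d(83) = 2, d(84) = 12, d(85) = 4, d(86) = 4, d(87) = 4, d(88) = 8, d(89) = 2, d(90) = 12, d(91) = 4, d(92) = 6, d(93) = 4, d(94) = 4, d(95) = 4, d(96) = 12, d(97) = 2, d(98) = 6, d(99) = 6, d(100) = 9, d(101) = 2, d(102) = 8, d(103) = 2, d(104) = 8, d(105) = 8, d(106) = 4, d(107) = 2, d(108) = 12, d(109) = 2, d(110) = 8, d(111) = 4, d(112) = 10, d(113) = 2, d(114) = 8, d(115) = 4, d(116) = 6, d(117) = 6, d(118) = 4, d(119) = 4, d(120) = 16, d(121) = 3, d(122) = 4, d(123) = 4, d(124) = 6, d(125) = 4, d(126) = 12, d(127) = 2, d(128) = 8, d(129) = 4, d(130) = 8, d(131) = 2, d(132) = 12, d(133) = 4, d(134) = 4, d(135) = 8, d(136) = 8, d(137) = 2, d(138) = 8, d(139) = 2, d(140) = 12, d(141) = 4. Summing all 141 values: 723. (Dirichlet's divisor formula: Σ_{n ≤ x} d(n) = x ln(x) + (2γ − 1) x + O(√x). For x = 141, the asymptotic estimate is ≈ 719.55.)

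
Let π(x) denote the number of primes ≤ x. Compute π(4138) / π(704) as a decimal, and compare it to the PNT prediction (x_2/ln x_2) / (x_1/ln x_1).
π(4138)/π(704) = 569/126 ≈ 4.5159;  PNT prediction ≈ 4.6277.

π(704) = 126 and π(4138) = 569, so π(4138)/π(704) ≈ 4.5159. The PNT-predicted ratio is (4138/ln(4138)) / (704/ln(704)) ≈ 4.6277. The two agree to within a few percent, as expected.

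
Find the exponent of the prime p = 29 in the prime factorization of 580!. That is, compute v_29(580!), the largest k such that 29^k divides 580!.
v_29(580!) = 20

Legendre's formula: v_p(n!) = Σ_{k ≥ 1} ⌊n / p^k⌋. For p = 29, n = 580, the terms are:
  ⌊580/29^1⌋ = ⌊580/29⌋ = 20
(the next term ⌊580/29^2⌋ = 0, terminating the sum). Summing: v_29(580!) = 20 = 20.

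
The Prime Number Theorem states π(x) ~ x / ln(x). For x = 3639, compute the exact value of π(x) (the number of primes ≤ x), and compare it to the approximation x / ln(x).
π(3639) = 509;  x/ln(x) ≈ 443.81;  relative error ≈ 12.81%.

Directly count primes up to 3639: π(3639) = 509. The PNT approximation gives 3639/ln(3639) ≈ 3639/8.19946 ≈ 443.81. Relative error (π(x) − x/ln(x)) / π(x) ≈ 12.81%; the approximation is known to undercount slightly (Li(x) is a better estimate).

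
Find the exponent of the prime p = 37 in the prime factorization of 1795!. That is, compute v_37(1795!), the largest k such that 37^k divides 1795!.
v_37(1795!) = 49

Legendre's formula: v_p(n!) = Σ_{k ≥ 1} ⌊n / p^k⌋. For p = 37, n = 1795, the terms are:
  ⌊1795/37^1⌋ = ⌊1795/37⌋ = 48
  ⌊1795/37^2⌋ = ⌊1795/1369⌋ = 1
(the next term ⌊1795/37^3⌋ = 0, terminating the sum). Summing: v_37(1795!) = 48 + 1 = 49.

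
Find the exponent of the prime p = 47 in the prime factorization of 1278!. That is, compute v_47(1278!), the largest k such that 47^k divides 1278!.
v_47(1278!) = 27

Legendre's formula: v_p(n!) = Σ_{k ≥ 1} ⌊n / p^k⌋. For p = 47, n = 1278, the terms are:
  ⌊1278/47^1⌋ = ⌊1278/47⌋ = 27
(the next term ⌊1278/47^2⌋ = 0, terminating the sum). Summing: v_47(1278!) = 27 = 27.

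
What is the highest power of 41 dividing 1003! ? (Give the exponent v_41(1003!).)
v_41(1003!) = 24

Legendre's formula: v_p(n!) = Σ_{k ≥ 1} ⌊n / p^k⌋. For p = 41, n = 1003, the terms are:
  ⌊1003/41^1⌋ = ⌊1003/41⌋ = 24
(the next term ⌊1003/41^2⌋ = 0, terminating the sum). Summing: v_41(1003!) = 24 = 24.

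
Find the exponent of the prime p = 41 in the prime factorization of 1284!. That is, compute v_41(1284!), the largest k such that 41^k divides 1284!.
v_41(1284!) = 31

Legendre's formula: v_p(n!) = Σ_{k ≥ 1} ⌊n / p^k⌋. For p = 41, n = 1284, the terms are:
  ⌊1284/41^1⌋ = ⌊1284/41⌋ = 31
(the next term ⌊1284/41^2⌋ = 0, terminating the sum). Summing: v_41(1284!) = 31 = 31.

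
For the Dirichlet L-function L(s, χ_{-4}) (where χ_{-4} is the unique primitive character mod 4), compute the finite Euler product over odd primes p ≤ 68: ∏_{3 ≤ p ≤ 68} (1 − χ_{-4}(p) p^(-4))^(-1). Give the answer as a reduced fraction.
∏ = 1651066280281380138536686837541579766361280941939967829361597654494040671703/1669523570694536178861740034086625672835197425049896317943747132528787456000

The odd primes p ≤ 68 are [3, 5, 7, 11, 13, 17, 19, 23, 29, 31, 37, 41, 43, 47, 53, 59, 61, 67]. For each, χ(p) = 1 if p ≡ 1 mod 4, χ(p) = −1 if p ≡ 3 mod 4. Taking (1 − χ(p)/p^4)^(-1) = p^4/(p^4 − χ(p)): (1 − (-1)/3^4)^(-1) · (1 − (1)/5^4)^(-1) · (1 − (-1)/7^4)^(-1) · (1 − (-1)/11^4)^(-1) · (1 − (1)/13^4)^(-1) · (1 − (1)/17^4)^(-1) · (1 − (-1)/19^4)^(-1) · (1 − (-1)/23^4)^(-1) · (1 − (1)/29^4)^(-1) · (1 − (-1)/31^4)^(-1) · (1 − (1)/37^4)^(-1) · (1 − (1)/41^4)^(-1) · (1 − (-1)/43^4)^(-1) · (1 − (-1)/47^4)^(-1) · (1 − (1)/53^4)^(-1) · (1 − (-1)/59^4)^(-1) · (1 − (1)/61^4)^(-1) · (1 − (-1)/67^4)^(-1) = 1651066280281380138536686837541579766361280941939967829361597654494040671703/1669523570694536178861740034086625672835197425049896317943747132528787456000.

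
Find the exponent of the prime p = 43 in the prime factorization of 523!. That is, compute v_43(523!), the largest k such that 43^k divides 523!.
v_43(523!) = 12

Legendre's formula: v_p(n!) = Σ_{k ≥ 1} ⌊n / p^k⌋. For p = 43, n = 523, the terms are:
  ⌊523/43^1⌋ = ⌊523/43⌋ = 12
(the next term ⌊523/43^2⌋ = 0, terminating the sum). Summing: v_43(523!) = 12 = 12.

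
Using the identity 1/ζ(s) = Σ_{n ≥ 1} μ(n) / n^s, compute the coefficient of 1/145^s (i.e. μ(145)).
μ(145) = 1

Factor n = 145 = 5 · 29. μ(n) = 0 if any exponent ≥ 2 (not squarefree); otherwise μ(n) = (−1)^{ω(n)} where ω(n) is the number of distinct prime factors. Applying: μ(145) = 1.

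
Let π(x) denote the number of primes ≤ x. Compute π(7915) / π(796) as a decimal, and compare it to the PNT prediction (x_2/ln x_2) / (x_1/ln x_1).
π(7915)/π(796) = 999/138 ≈ 7.2391;  PNT prediction ≈ 7.3991.

π(796) = 138 and π(7915) = 999, so π(7915)/π(796) ≈ 7.2391. The PNT-predicted ratio is (7915/ln(7915)) / (796/ln(796)) ≈ 7.3991. The two agree to within a few percent, as expected.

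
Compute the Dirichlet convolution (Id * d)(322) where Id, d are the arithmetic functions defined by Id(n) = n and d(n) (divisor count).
(Id * d)(322) = 900

Divisors of 322: [1, 2, 7, 14, 23, 46, 161, 322]. For each d | 322:
  d = 1: Id(1) · d(322/1) = 1 · 8 = 8
  d = 2: Id(2) · d(322/2) = 2 · 4 = 8
  d = 7: Id(7) · d(322/7) = 7 · 4 = 28
  d = 14: Id(14) · d(322/14) = 14 · 2 = 28
  d = 23: Id(23) · d(322/23) = 23 · 4 = 92
  d = 46: Id(46) · d(322/46) = 46 · 2 = 92
  d = 161: Id(161) · d(322/161) = 161 · 2 = 322
  d = 322: Id(322) · d(322/322) = 322 · 1 = 322
Summing: (Id * d)(322) = 8 + 8 + 28 + 28 + 92 + 92 + 322 + 322 = 900.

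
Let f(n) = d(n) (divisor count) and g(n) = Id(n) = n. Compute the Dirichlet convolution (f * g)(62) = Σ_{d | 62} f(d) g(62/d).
(d * Id)(62) = 132

Divisors of 62: [1, 2, 31, 62]. For each d | 62:
  d = 1: d(1) · Id(62/1) = 1 · 62 = 62
  d = 2: d(2) · Id(62/2) = 2 · 31 = 62
  d = 31: d(31) · Id(62/31) = 2 · 2 = 4
  d = 62: d(62) · Id(62/62) = 4 · 1 = 4
Summing: (d * Id)(62) = 62 + 62 + 4 + 4 = 132.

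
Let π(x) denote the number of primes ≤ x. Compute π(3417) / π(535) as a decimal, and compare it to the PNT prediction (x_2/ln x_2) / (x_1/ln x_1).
π(3417)/π(535) = 480/99 ≈ 4.8485;  PNT prediction ≈ 4.9314.

π(535) = 99 and π(3417) = 480, so π(3417)/π(535) ≈ 4.8485. The PNT-predicted ratio is (3417/ln(3417)) / (535/ln(535)) ≈ 4.9314. The two agree to within a few percent, as expected.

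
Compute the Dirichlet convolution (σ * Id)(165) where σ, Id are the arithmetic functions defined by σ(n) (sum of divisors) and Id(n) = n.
(σ * Id)(165) = 1771

Divisors of 165: [1, 3, 5, 11, 15, 33, 55, 165]. For each d | 165:
  d = 1: σ(1) · Id(165/1) = 1 · 165 = 165
  d = 3: σ(3) · Id(165/3) = 4 · 55 = 220
  d = 5: σ(5) · Id(165/5) = 6 · 33 = 198
  d = 11: σ(11) · Id(165/11) = 12 · 15 = 180
  d = 15: σ(15) · Id(165/15) = 24 · 11 = 264
  d = 33: σ(33) · Id(165/33) = 48 · 5 = 240
  d = 55: σ(55) · Id(165/55) = 72 · 3 = 216
  d = 165: σ(165) · Id(165/165) = 288 · 1 = 288
Summing: (σ * Id)(165) = 165 + 220 + 198 + 180 + 264 + 240 + 216 + 288 = 1771.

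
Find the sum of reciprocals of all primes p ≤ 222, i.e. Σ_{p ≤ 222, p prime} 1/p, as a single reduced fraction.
Σ 1/p = 3215488142498485484492183158345029261034221047849345857469577412562094716564064084247/1645783550795210387735581011435590727981167322669649249414629852197255934130751870910

π(222) = 47, so the primes ≤ 222 are [2, 3, 5, 7, 11, 13, 17, 19, 23, 29, 31, 37, 41, 43, 47, 53, 59, 61, 67, 71, 73, 79, 83, 89, 97, 101, 103, 107, 109, 113, 127, 131, 137, 139, 149, 151, 157, 163, 167, 173, 179, 181, 191, 193, 197, 199, 211]. Summing 1/p over these primes: 3215488142498485484492183158345029261034221047849345857469577412562094716564064084247/1645783550795210387735581011435590727981167322669649249414629852197255934130751870910 ≈ 1.9538. Mertens estimate ln ln(222) + 0.2615 ≈ 1.9484.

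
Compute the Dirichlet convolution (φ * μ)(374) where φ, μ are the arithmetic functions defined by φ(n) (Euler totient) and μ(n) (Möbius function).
(φ * μ)(374) = 0

Divisors of 374: [1, 2, 11, 17, 22, 34, 187, 374]. For each d | 374:
  d = 1: φ(1) · μ(374/1) = 1 · -1 = -1
  d = 2: φ(2) · μ(374/2) = 1 · 1 = 1
  d = 11: φ(11) · μ(374/11) = 10 · 1 = 10
  d = 17: φ(17) · μ(374/17) = 16 · 1 = 16
  d = 22: φ(22) · μ(374/22) = 10 · -1 = -10
  d = 34: φ(34) · μ(374/34) = 16 · -1 = -16
  d = 187: φ(187) · μ(374/187) = 160 · -1 = -160
  d = 374: φ(374) · μ(374/374) = 160 · 1 = 160
Summing: (φ * μ)(374) = -1 + 1 + 10 + 16 + -10 + -16 + -160 + 160 = 0.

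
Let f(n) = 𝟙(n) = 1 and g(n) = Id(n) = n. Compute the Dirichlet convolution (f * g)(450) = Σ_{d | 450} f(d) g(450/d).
(𝟙 * Id)(450) = 1209

Divisors of 450: [1, 2, 3, 5, 6, 9, 10, 15, 18, 25, 30, 45, 50, 75, 90, 150, 225, 450]. For each d | 450:
  d = 1: 𝟙(1) · Id(450/1) = 1 · 450 = 450
  d = 2: 𝟙(2) · Id(450/2) = 1 · 225 = 225
  d = 3: 𝟙(3) · Id(450/3) = 1 · 150 = 150
  d = 5: 𝟙(5) · Id(450/5) = 1 · 90 = 90
  d = 6: 𝟙(6) · Id(450/6) = 1 · 75 = 75
  d = 9: 𝟙(9) · Id(450/9) = 1 · 50 = 50
  d = 10: 𝟙(10) · Id(450/10) = 1 · 45 = 45
  d = 15: 𝟙(15) · Id(450/15) = 1 · 30 = 30
  d = 18: 𝟙(18) · Id(450/18) = 1 · 25 = 25
  d = 25: 𝟙(25) · Id(450/25) = 1 · 18 = 18
  d = 30: 𝟙(30) · Id(450/30) = 1 · 15 = 15
  d = 45: 𝟙(45) · Id(450/45) = 1 · 10 = 10
  d = 50: 𝟙(50) · Id(450/50) = 1 · 9 = 9
  d = 75: 𝟙(75) · Id(450/75) = 1 · 6 = 6
  d = 90: 𝟙(90) · Id(450/90) = 1 · 5 = 5
  d = 150: 𝟙(150) · Id(450/150) = 1 · 3 = 3
  d = 225: 𝟙(225) · Id(450/225) = 1 · 2 = 2
  d = 450: 𝟙(450) · Id(450/450) = 1 · 1 = 1
Summing: (𝟙 * Id)(450) = 450 + 225 + 150 + 90 + 75 + 50 + 45 + 30 + 25 + 18 + 15 + 10 + 9 + 6 + 5 + 3 + 2 + 1 = 1209.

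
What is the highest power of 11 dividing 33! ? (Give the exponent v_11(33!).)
v_11(33!) = 3

Legendre's formula: v_p(n!) = Σ_{k ≥ 1} ⌊n / p^k⌋. For p = 11, n = 33, the terms are:
  ⌊33/11^1⌋ = ⌊33/11⌋ = 3
(the next term ⌊33/11^2⌋ = 0, terminating the sum). Summing: v_11(33!) = 3 = 3.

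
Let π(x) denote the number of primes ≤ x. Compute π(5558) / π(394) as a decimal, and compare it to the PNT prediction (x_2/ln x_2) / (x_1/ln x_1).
π(5558)/π(394) = 733/77 ≈ 9.5195;  PNT prediction ≈ 9.7769.

π(394) = 77 and π(5558) = 733, so π(5558)/π(394) ≈ 9.5195. The PNT-predicted ratio is (5558/ln(5558)) / (394/ln(394)) ≈ 9.7769. The two agree to within a few percent, as expected.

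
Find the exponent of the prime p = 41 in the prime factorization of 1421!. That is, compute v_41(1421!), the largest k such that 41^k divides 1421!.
v_41(1421!) = 34

Legendre's formula: v_p(n!) = Σ_{k ≥ 1} ⌊n / p^k⌋. For p = 41, n = 1421, the terms are:
  ⌊1421/41^1⌋ = ⌊1421/41⌋ = 34
(the next term ⌊1421/41^2⌋ = 0, terminating the sum). Summing: v_41(1421!) = 34 = 34.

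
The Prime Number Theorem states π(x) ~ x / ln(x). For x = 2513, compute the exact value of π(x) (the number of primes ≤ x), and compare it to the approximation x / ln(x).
π(2513) = 368;  x/ln(x) ≈ 320.98;  relative error ≈ 12.78%.

Directly count primes up to 2513: π(2513) = 368. The PNT approximation gives 2513/ln(2513) ≈ 2513/7.82923 ≈ 320.98. Relative error (π(x) − x/ln(x)) / π(x) ≈ 12.78%; the approximation is known to undercount slightly (Li(x) is a better estimate).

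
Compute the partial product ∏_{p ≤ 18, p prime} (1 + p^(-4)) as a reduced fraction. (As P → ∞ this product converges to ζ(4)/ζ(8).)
∏ = 269172760629240720452/249717000818881220625

The primes p ≤ 18 are [2, 3, 5, 7, 11, 13, 17]. For each, (1 + 1/p^4) = (p^4 + 1)/p^4. Multiplying these fractions over p ∈ [2, 3, 5, 7, 11, 13, 17] gives 269172760629240720452/249717000818881220625. (In the limit P → ∞ this tends to ζ(4)/ζ(8).)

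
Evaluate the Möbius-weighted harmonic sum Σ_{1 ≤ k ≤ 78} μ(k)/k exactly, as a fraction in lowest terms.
Σ μ(k)/k = -34226814962907926308826941/2715312039949934943374754898

Values of μ(k) for 1 ≤ k ≤ 78: μ(1) = 1, μ(2) = -1, μ(3) = -1, μ(5) = -1, μ(6) = 1, μ(7) = -1, μ(10) = 1, μ(11) = -1, μ(13) = -1, μ(14) = 1, μ(15) = 1, μ(17) = -1, μ(19) = -1, μ(21) = 1, μ(22) = 1, μ(23) = -1, μ(26) = 1, μ(29) = -1, μ(30) = -1, μ(31) = -1, μ(33) = 1, μ(34) = 1, μ(35) = 1, μ(37) = -1, μ(38) = 1, μ(39) = 1, μ(41) = -1, μ(42) = -1, μ(43) = -1, μ(46) = 1, μ(47) = -1, μ(51) = 1, μ(53) = -1, μ(55) = 1, μ(57) = 1, μ(58) = 1, μ(59) = -1, μ(61) = -1, μ(62) = 1, μ(65) = 1, μ(66) = -1, μ(67) = -1, μ(69) = 1, μ(70) = -1, μ(71) = -1, μ(73) = -1, μ(74) = 1, μ(77) = 1, μ(78) = -1, with μ = 0 on non-squarefree integers. Summing μ(k)/k for k where μ(k) ≠ 0 gives -34226814962907926308826941/2715312039949934943374754898 ≈ -0.0126. (PNT ⟺ this sum → 0 as n → ∞.)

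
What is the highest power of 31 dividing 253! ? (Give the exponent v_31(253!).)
v_31(253!) = 8

Legendre's formula: v_p(n!) = Σ_{k ≥ 1} ⌊n / p^k⌋. For p = 31, n = 253, the terms are:
  ⌊253/31^1⌋ = ⌊253/31⌋ = 8
(the next term ⌊253/31^2⌋ = 0, terminating the sum). Summing: v_31(253!) = 8 = 8.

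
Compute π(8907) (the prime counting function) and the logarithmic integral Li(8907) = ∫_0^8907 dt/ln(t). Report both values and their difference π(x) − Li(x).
π(8907) = 1108;  Li(8907) ≈ 1126.73;  π(x) − Li(x) ≈ -18.73.

Direct count of primes ≤ 8907 gives π(8907) = 1108. Numerical evaluation of the logarithmic integral gives Li(8907) ≈ 1126.73. The difference π(x) − Li(x) ≈ -18.73 is typically negative for small/moderate x (Li(x) overestimates), though Littlewood's theorem shows this sign changes infinitely often.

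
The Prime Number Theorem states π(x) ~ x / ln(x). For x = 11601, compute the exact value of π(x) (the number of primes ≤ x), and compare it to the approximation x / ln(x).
π(11601) = 1396;  x/ln(x) ≈ 1239.58;  relative error ≈ 11.21%.

Directly count primes up to 11601: π(11601) = 1396. The PNT approximation gives 11601/ln(11601) ≈ 11601/9.35885 ≈ 1239.58. Relative error (π(x) − x/ln(x)) / π(x) ≈ 11.21%; the approximation is known to undercount slightly (Li(x) is a better estimate).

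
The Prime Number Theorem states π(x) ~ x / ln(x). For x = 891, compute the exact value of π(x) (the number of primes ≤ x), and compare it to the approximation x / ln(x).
π(891) = 154;  x/ln(x) ≈ 131.18;  relative error ≈ 14.82%.

Directly count primes up to 891: π(891) = 154. The PNT approximation gives 891/ln(891) ≈ 891/6.79234 ≈ 131.18. Relative error (π(x) − x/ln(x)) / π(x) ≈ 14.82%; the approximation is known to undercount slightly (Li(x) is a better estimate).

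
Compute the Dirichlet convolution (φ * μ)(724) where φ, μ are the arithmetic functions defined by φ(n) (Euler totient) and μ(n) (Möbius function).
(φ * μ)(724) = 179

Divisors of 724: [1, 2, 4, 181, 362, 724]. For each d | 724:
  d = 1: φ(1) · μ(724/1) = 1 · 0 = 0
  d = 2: φ(2) · μ(724/2) = 1 · 1 = 1
  d = 4: φ(4) · μ(724/4) = 2 · -1 = -2
  d = 181: φ(181) · μ(724/181) = 180 · 0 = 0
  d = 362: φ(362) · μ(724/362) = 180 · -1 = -180
  d = 724: φ(724) · μ(724/724) = 360 · 1 = 360
Summing: (φ * μ)(724) = 0 + 1 + -2 + 0 + -180 + 360 = 179.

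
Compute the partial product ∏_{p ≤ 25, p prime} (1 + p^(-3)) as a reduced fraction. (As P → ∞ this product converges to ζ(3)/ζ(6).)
∏ = 16117288424681472/13642976755448975

The primes p ≤ 25 are [2, 3, 5, 7, 11, 13, 17, 19, 23]. For each, (1 + 1/p^3) = (p^3 + 1)/p^3. Multiplying these fractions over p ∈ [2, 3, 5, 7, 11, 13, 17, 19, 23] gives 16117288424681472/13642976755448975. (In the limit P → ∞ this tends to ζ(3)/ζ(6).)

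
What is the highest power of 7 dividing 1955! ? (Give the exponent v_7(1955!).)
v_7(1955!) = 323

Legendre's formula: v_p(n!) = Σ_{k ≥ 1} ⌊n / p^k⌋. For p = 7, n = 1955, the terms are:
  ⌊1955/7^1⌋ = ⌊1955/7⌋ = 279
  ⌊1955/7^2⌋ = ⌊1955/49⌋ = 39
  ⌊1955/7^3⌋ = ⌊1955/343⌋ = 5
(the next term ⌊1955/7^4⌋ = 0, terminating the sum). Summing: v_7(1955!) = 279 + 39 + 5 = 323.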